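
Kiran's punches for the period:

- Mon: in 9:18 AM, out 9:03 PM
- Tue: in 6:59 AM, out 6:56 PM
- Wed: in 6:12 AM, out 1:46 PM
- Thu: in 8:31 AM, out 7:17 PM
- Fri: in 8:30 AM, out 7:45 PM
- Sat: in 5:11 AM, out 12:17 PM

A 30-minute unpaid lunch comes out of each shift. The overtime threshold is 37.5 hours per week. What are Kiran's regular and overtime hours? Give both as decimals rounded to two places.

Mon: 9:18 AM–9:03 PM = 11 h 45 min; less 30 min break → 11 h 15 min
Tue: 6:59 AM–6:56 PM = 11 h 57 min; less 30 min break → 11 h 27 min
Wed: 6:12 AM–1:46 PM = 7 h 34 min; less 30 min break → 7 h 4 min
Thu: 8:31 AM–7:17 PM = 10 h 46 min; less 30 min break → 10 h 16 min
Fri: 8:30 AM–7:45 PM = 11 h 15 min; less 30 min break → 10 h 45 min
Sat: 5:11 AM–12:17 PM = 7 h 6 min; less 30 min break → 6 h 36 min
Total worked: 57 h 23 min = 57.38 h.
Threshold 37.5 h → overtime 19 h 53 min, regular 37 h 30 min.

Regular 37.50 hours, overtime 19.88 hours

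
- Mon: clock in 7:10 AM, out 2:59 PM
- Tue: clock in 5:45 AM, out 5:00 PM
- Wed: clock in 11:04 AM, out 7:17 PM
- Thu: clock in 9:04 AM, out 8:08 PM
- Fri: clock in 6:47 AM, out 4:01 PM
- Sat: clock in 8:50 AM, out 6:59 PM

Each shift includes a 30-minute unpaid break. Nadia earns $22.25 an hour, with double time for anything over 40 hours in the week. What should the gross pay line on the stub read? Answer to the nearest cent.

$1545.63

Mon: 7:10 AM–2:59 PM = 7 h 49 min; less 30 min break → 7 h 19 min
Tue: 5:45 AM–5:00 PM = 11 h 15 min; less 30 min break → 10 h 45 min
Wed: 11:04 AM–7:17 PM = 8 h 13 min; less 30 min break → 7 h 43 min
Thu: 9:04 AM–8:08 PM = 11 h 4 min; less 30 min break → 10 h 34 min
Fri: 6:47 AM–4:01 PM = 9 h 14 min; less 30 min break → 8 h 44 min
Sat: 8:50 AM–6:59 PM = 10 h 9 min; less 30 min break → 9 h 39 min
Total worked: 54 h 44 min = 3284 min.
Regular 40 h 0 min = 2400 min at $22.25/h; overtime 14 h 44 min = 884 min at $44.50/h.
Pay = (2400 × $22.25 + 884 × $44.50) ÷ 60 = $1545.63.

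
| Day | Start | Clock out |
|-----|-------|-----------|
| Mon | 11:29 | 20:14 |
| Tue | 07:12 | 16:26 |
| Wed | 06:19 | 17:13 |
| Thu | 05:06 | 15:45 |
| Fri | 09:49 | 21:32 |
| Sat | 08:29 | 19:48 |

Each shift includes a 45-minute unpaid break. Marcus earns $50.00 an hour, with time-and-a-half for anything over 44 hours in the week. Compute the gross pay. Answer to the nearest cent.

Mon: 11:29–20:14 = 8 h 45 min; less 45 min break → 8 h 0 min
Tue: 07:12–16:26 = 9 h 14 min; less 45 min break → 8 h 29 min
Wed: 06:19–17:13 = 10 h 54 min; less 45 min break → 10 h 9 min
Thu: 05:06–15:45 = 10 h 39 min; less 45 min break → 9 h 54 min
Fri: 09:49–21:32 = 11 h 43 min; less 45 min break → 10 h 58 min
Sat: 08:29–19:48 = 11 h 19 min; less 45 min break → 10 h 34 min
Total worked: 58 h 4 min = 3484 min.
Regular 44 h 0 min = 2640 min at $50.00/h; overtime 14 h 4 min = 844 min at $75.00/h.
Pay = (2640 × $50.00 + 844 × $75.00) ÷ 60 = $3255.00.

$3255.00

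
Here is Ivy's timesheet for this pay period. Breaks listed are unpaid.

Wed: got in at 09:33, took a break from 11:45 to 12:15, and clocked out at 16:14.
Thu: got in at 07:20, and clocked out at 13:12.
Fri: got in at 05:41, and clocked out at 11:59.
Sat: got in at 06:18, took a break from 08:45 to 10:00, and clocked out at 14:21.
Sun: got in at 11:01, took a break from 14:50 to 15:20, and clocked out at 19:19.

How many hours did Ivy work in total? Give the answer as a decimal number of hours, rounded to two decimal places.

32.95 hours

Wed: 09:33–16:14 = 6 h 41 min; less 30 min break → 6 h 11 min
Thu: 07:20–13:12 = 5 h 52 min
Fri: 05:41–11:59 = 6 h 18 min
Sat: 06:18–14:21 = 8 h 3 min; less 75 min break → 6 h 48 min
Sun: 11:01–19:19 = 8 h 18 min; less 30 min break → 7 h 48 min
Total: 6 h 11 min + 5 h 52 min + 6 h 18 min + 6 h 48 min + 7 h 48 min = 32 h 57 min.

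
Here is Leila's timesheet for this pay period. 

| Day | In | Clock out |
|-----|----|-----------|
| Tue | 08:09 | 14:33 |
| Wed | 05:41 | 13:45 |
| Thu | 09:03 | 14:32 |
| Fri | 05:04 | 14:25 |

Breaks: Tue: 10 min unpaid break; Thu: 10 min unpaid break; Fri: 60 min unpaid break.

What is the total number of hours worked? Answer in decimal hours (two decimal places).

Tue: 08:09–14:33 = 6 h 24 min; less 10 min break → 6 h 14 min
Wed: 05:41–13:45 = 8 h 4 min
Thu: 09:03–14:32 = 5 h 29 min; less 10 min break → 5 h 19 min
Fri: 05:04–14:25 = 9 h 21 min; less 60 min break → 8 h 21 min
Total: 6 h 14 min + 8 h 4 min + 5 h 19 min + 8 h 21 min = 27 h 58 min.

27.97 hours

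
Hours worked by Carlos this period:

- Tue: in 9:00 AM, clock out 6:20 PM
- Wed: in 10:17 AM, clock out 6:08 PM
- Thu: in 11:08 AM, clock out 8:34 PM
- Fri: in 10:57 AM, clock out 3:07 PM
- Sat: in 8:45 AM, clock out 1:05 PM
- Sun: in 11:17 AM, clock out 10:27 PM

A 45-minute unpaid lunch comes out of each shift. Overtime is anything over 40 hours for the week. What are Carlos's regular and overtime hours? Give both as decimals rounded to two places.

Tue: 9:00 AM–6:20 PM = 9 h 20 min; less 45 min break → 8 h 35 min
Wed: 10:17 AM–6:08 PM = 7 h 51 min; less 45 min break → 7 h 6 min
Thu: 11:08 AM–8:34 PM = 9 h 26 min; less 45 min break → 8 h 41 min
Fri: 10:57 AM–3:07 PM = 4 h 10 min; less 45 min break → 3 h 25 min
Sat: 8:45 AM–1:05 PM = 4 h 20 min; less 45 min break → 3 h 35 min
Sun: 11:17 AM–10:27 PM = 11 h 10 min; less 45 min break → 10 h 25 min
Total worked: 41 h 47 min = 41.78 h.
Threshold 40 h → overtime 1 h 47 min, regular 40 h 0 min.

Regular 40.00 hours, overtime 1.78 hours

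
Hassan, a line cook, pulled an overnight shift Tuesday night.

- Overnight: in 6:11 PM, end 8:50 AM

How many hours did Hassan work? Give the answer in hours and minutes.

14 h 39 min

Overnight: 6:11 PM → midnight = 5 h 49 min; midnight → 8:50 AM = 8 h 50 min; span 14 h 39 min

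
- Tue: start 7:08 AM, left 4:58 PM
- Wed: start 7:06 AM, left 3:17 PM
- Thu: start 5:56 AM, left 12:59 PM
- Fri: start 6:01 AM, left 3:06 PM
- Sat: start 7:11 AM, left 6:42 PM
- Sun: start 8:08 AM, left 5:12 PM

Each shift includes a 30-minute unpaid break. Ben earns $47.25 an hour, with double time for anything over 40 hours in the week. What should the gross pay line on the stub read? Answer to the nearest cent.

$2998.80

Tue: 7:08 AM–4:58 PM = 9 h 50 min; less 30 min break → 9 h 20 min
Wed: 7:06 AM–3:17 PM = 8 h 11 min; less 30 min break → 7 h 41 min
Thu: 5:56 AM–12:59 PM = 7 h 3 min; less 30 min break → 6 h 33 min
Fri: 6:01 AM–3:06 PM = 9 h 5 min; less 30 min break → 8 h 35 min
Sat: 7:11 AM–6:42 PM = 11 h 31 min; less 30 min break → 11 h 1 min
Sun: 8:08 AM–5:12 PM = 9 h 4 min; less 30 min break → 8 h 34 min
Total worked: 51 h 44 min = 3104 min.
Regular 40 h 0 min = 2400 min at $47.25/h; overtime 11 h 44 min = 704 min at $94.50/h.
Pay = (2400 × $47.25 + 704 × $94.50) ÷ 60 = $2998.80.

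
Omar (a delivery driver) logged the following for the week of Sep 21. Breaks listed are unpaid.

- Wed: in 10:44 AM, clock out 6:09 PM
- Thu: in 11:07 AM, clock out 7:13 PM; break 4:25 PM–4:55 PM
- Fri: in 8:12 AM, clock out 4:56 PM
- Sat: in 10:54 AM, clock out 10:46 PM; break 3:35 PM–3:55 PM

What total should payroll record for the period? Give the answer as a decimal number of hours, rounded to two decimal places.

35.28 hours

Wed: 10:44 AM–6:09 PM = 7 h 25 min
Thu: 11:07 AM–7:13 PM = 8 h 6 min; less 30 min break → 7 h 36 min
Fri: 8:12 AM–4:56 PM = 8 h 44 min
Sat: 10:54 AM–10:46 PM = 11 h 52 min; less 20 min break → 11 h 32 min
Total: 7 h 25 min + 7 h 36 min + 8 h 44 min + 11 h 32 min = 35 h 17 min.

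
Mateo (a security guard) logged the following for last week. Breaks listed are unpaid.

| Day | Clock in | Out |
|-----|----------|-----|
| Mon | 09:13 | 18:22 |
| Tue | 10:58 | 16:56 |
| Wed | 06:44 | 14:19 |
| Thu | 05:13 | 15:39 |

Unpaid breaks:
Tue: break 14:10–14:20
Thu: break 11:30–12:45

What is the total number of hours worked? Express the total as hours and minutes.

Mon: 09:13–18:22 = 9 h 9 min
Tue: 10:58–16:56 = 5 h 58 min; less 10 min break → 5 h 48 min
Wed: 06:44–14:19 = 7 h 35 min
Thu: 05:13–15:39 = 10 h 26 min; less 75 min break → 9 h 11 min
Total: 9 h 9 min + 5 h 48 min + 7 h 35 min + 9 h 11 min = 31 h 43 min.

31 h 43 min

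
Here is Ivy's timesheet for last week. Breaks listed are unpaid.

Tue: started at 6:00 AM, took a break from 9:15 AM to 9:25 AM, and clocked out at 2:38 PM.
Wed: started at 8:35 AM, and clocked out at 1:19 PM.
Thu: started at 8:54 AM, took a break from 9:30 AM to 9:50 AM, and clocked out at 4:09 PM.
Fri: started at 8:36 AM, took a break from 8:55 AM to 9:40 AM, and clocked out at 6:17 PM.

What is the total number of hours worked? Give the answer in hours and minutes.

29 h 3 min

Tue: 6:00 AM–2:38 PM = 8 h 38 min; less 10 min break → 8 h 28 min
Wed: 8:35 AM–1:19 PM = 4 h 44 min
Thu: 8:54 AM–4:09 PM = 7 h 15 min; less 20 min break → 6 h 55 min
Fri: 8:36 AM–6:17 PM = 9 h 41 min; less 45 min break → 8 h 56 min
Total: 8 h 28 min + 4 h 44 min + 6 h 55 min + 8 h 56 min = 29 h 3 min.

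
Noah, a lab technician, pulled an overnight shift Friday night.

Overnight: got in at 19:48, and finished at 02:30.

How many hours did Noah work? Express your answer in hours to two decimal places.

6.70 hours

Overnight: 19:48 → midnight = 4 h 12 min; midnight → 02:30 = 2 h 30 min; span 6 h 42 min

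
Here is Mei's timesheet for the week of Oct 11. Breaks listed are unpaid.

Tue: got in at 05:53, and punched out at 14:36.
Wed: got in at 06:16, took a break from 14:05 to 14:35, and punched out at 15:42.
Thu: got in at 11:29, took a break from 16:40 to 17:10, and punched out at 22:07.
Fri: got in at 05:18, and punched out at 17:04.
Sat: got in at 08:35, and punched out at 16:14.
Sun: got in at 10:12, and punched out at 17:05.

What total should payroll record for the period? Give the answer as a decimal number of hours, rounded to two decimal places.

Tue: 05:53–14:36 = 8 h 43 min
Wed: 06:16–15:42 = 9 h 26 min; less 30 min break → 8 h 56 min
Thu: 11:29–22:07 = 10 h 38 min; less 30 min break → 10 h 8 min
Fri: 05:18–17:04 = 11 h 46 min
Sat: 08:35–16:14 = 7 h 39 min
Sun: 10:12–17:05 = 6 h 53 min
Total: 8 h 43 min + 8 h 56 min + 10 h 8 min + 11 h 46 min + 7 h 39 min + 6 h 53 min = 54 h 5 min.

54.08 hours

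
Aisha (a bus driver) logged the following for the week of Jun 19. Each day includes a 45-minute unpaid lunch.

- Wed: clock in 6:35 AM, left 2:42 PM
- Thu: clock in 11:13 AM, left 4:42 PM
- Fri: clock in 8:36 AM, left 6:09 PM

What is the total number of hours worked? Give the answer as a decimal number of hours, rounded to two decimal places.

20.90 hours

Wed: 6:35 AM–2:42 PM = 8 h 7 min; less 45 min break → 7 h 22 min
Thu: 11:13 AM–4:42 PM = 5 h 29 min; less 45 min break → 4 h 44 min
Fri: 8:36 AM–6:09 PM = 9 h 33 min; less 45 min break → 8 h 48 min
Total: 7 h 22 min + 4 h 44 min + 8 h 48 min = 20 h 54 min.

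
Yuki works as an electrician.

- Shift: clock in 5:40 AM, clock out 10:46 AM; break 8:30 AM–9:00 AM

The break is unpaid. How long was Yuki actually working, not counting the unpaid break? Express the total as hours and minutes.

4 h 36 min

Shift: 5:40 AM–10:46 AM = 5 h 6 min; less 30 min break → 4 h 36 min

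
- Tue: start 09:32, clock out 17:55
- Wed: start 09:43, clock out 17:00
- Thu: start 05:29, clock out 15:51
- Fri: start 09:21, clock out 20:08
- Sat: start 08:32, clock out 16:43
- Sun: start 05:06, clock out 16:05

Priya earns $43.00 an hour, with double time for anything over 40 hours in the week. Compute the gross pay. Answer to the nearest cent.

$3094.57

Tue: 09:32–17:55 = 8 h 23 min
Wed: 09:43–17:00 = 7 h 17 min
Thu: 05:29–15:51 = 10 h 22 min
Fri: 09:21–20:08 = 10 h 47 min
Sat: 08:32–16:43 = 8 h 11 min
Sun: 05:06–16:05 = 10 h 59 min
Total worked: 55 h 59 min = 3359 min.
Regular 40 h 0 min = 2400 min at $43.00/h; overtime 15 h 59 min = 959 min at $86.00/h.
Pay = (2400 × $43.00 + 959 × $86.00) ÷ 60 = $3094.57.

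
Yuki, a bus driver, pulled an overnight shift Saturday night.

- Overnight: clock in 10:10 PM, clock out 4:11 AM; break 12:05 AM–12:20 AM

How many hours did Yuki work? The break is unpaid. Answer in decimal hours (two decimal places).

Overnight: 10:10 PM → midnight = 1 h 50 min; midnight → 4:11 AM = 4 h 11 min; span 6 h 1 min; less 15 min break → 5 h 46 min

5.77 hours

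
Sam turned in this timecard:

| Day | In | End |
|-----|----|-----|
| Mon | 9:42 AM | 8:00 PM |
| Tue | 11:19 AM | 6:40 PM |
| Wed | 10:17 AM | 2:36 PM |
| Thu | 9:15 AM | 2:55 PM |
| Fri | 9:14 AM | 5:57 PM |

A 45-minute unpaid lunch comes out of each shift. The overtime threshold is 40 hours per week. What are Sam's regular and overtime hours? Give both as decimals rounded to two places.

Regular 32.60 hours, overtime 0.00 hours

Mon: 9:42 AM–8:00 PM = 10 h 18 min; less 45 min break → 9 h 33 min
Tue: 11:19 AM–6:40 PM = 7 h 21 min; less 45 min break → 6 h 36 min
Wed: 10:17 AM–2:36 PM = 4 h 19 min; less 45 min break → 3 h 34 min
Thu: 9:15 AM–2:55 PM = 5 h 40 min; less 45 min break → 4 h 55 min
Fri: 9:14 AM–5:57 PM = 8 h 43 min; less 45 min break → 7 h 58 min
Total worked: 32 h 36 min = 32.60 h.
Threshold 40 h → overtime 0 h 0 min, regular 32 h 36 min.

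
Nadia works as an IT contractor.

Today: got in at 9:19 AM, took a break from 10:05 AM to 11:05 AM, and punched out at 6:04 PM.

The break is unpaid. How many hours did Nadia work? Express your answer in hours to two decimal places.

7.75 hours

Today: 9:19 AM–6:04 PM = 8 h 45 min; less 60 min break → 7 h 45 min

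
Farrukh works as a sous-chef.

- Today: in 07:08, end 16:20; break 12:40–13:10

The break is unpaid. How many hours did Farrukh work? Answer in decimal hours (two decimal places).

8.70 hours

Today: 07:08–16:20 = 9 h 12 min; less 30 min break → 8 h 42 min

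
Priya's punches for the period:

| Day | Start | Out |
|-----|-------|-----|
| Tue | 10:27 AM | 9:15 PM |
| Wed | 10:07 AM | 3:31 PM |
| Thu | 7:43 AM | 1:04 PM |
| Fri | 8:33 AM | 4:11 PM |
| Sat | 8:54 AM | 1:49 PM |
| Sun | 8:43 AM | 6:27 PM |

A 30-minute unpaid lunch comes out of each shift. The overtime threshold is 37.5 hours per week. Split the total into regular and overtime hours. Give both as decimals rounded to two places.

Regular 37.50 hours, overtime 3.33 hours

Tue: 10:27 AM–9:15 PM = 10 h 48 min; less 30 min break → 10 h 18 min
Wed: 10:07 AM–3:31 PM = 5 h 24 min; less 30 min break → 4 h 54 min
Thu: 7:43 AM–1:04 PM = 5 h 21 min; less 30 min break → 4 h 51 min
Fri: 8:33 AM–4:11 PM = 7 h 38 min; less 30 min break → 7 h 8 min
Sat: 8:54 AM–1:49 PM = 4 h 55 min; less 30 min break → 4 h 25 min
Sun: 8:43 AM–6:27 PM = 9 h 44 min; less 30 min break → 9 h 14 min
Total worked: 40 h 50 min = 40.83 h.
Threshold 37.5 h → overtime 3 h 20 min, regular 37 h 30 min.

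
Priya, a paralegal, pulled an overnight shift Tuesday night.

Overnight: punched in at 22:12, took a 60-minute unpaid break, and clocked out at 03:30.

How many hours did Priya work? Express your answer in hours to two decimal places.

Overnight: 22:12 → midnight = 1 h 48 min; midnight → 03:30 = 3 h 30 min; span 5 h 18 min; less 60 min break → 4 h 18 min

4.30 hours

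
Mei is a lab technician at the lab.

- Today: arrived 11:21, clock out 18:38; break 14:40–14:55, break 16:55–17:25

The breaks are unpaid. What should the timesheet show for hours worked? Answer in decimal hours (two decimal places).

6.53 hours

Today: 11:21–18:38 = 7 h 17 min; less 45 min break → 6 h 32 min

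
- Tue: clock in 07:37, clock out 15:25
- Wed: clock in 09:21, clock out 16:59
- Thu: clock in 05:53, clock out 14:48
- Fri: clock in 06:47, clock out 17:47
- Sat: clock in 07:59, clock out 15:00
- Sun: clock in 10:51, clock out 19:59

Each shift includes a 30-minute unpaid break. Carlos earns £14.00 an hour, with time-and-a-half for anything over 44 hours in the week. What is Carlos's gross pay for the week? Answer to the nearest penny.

£710.50

Tue: 07:37–15:25 = 7 h 48 min; less 30 min break → 7 h 18 min
Wed: 09:21–16:59 = 7 h 38 min; less 30 min break → 7 h 8 min
Thu: 05:53–14:48 = 8 h 55 min; less 30 min break → 8 h 25 min
Fri: 06:47–17:47 = 11 h 0 min; less 30 min break → 10 h 30 min
Sat: 07:59–15:00 = 7 h 1 min; less 30 min break → 6 h 31 min
Sun: 10:51–19:59 = 9 h 8 min; less 30 min break → 8 h 38 min
Total worked: 48 h 30 min = 2910 min.
Regular 44 h 0 min = 2640 min at £14.00/h; overtime 4 h 30 min = 270 min at £21.00/h.
Pay = (2640 × £14.00 + 270 × £21.00) ÷ 60 = £710.50.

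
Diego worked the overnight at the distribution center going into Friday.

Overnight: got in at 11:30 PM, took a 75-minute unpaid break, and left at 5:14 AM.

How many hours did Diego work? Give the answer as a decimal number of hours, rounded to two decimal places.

4.48 hours

Overnight: 11:30 PM → midnight = 0 h 30 min; midnight → 5:14 AM = 5 h 14 min; span 5 h 44 min; less 75 min break → 4 h 29 min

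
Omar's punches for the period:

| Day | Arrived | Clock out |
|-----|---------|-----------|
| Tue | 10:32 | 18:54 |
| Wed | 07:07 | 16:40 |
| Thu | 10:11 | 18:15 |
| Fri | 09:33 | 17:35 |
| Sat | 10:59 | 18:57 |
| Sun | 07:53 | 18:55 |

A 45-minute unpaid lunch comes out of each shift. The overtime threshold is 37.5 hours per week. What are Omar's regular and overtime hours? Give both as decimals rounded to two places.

Regular 37.50 hours, overtime 11.02 hours

Tue: 10:32–18:54 = 8 h 22 min; less 45 min break → 7 h 37 min
Wed: 07:07–16:40 = 9 h 33 min; less 45 min break → 8 h 48 min
Thu: 10:11–18:15 = 8 h 4 min; less 45 min break → 7 h 19 min
Fri: 09:33–17:35 = 8 h 2 min; less 45 min break → 7 h 17 min
Sat: 10:59–18:57 = 7 h 58 min; less 45 min break → 7 h 13 min
Sun: 07:53–18:55 = 11 h 2 min; less 45 min break → 10 h 17 min
Total worked: 48 h 31 min = 48.52 h.
Threshold 37.5 h → overtime 11 h 1 min, regular 37 h 30 min.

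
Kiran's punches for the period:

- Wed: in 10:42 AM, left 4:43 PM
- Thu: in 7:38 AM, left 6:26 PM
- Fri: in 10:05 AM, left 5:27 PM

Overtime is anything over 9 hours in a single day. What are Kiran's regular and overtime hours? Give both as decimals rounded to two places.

Wed: 10:42 AM–4:43 PM = 6 h 1 min
Thu: 7:38 AM–6:26 PM = 10 h 48 min
Fri: 10:05 AM–5:27 PM = 7 h 22 min
Wed reg 6 h 1 min / OT 0 h 0 min; Thu reg 9 h 0 min / OT 1 h 48 min; Fri reg 7 h 22 min / OT 0 h 0 min.
Totals: regular 22 h 23 min, overtime 1 h 48 min.

Regular 22.38 hours, overtime 1.80 hours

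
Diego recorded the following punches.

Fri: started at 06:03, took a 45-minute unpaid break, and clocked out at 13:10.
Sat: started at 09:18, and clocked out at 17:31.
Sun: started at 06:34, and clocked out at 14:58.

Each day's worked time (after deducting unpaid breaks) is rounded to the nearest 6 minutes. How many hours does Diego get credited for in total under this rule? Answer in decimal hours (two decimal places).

23.00 hours

Fri: 06:03–13:10 = 7 h 7 min − 45 min = 6 h 22 min → rounds to 6 h 24 min
Sat: 09:18–17:31 = 8 h 13 min → rounds to 8 h 12 min
Sun: 06:34–14:58 = 8 h 24 min → rounds to 8 h 24 min
Total credited: 23 h 0 min.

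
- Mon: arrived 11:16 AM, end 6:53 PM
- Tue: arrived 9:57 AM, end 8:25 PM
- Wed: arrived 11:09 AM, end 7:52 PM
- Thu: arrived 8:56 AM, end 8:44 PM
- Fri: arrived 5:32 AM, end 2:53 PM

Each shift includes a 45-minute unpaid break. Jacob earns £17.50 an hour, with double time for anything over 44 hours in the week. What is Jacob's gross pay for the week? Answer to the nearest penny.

£777.00

Mon: 11:16 AM–6:53 PM = 7 h 37 min; less 45 min break → 6 h 52 min
Tue: 9:57 AM–8:25 PM = 10 h 28 min; less 45 min break → 9 h 43 min
Wed: 11:09 AM–7:52 PM = 8 h 43 min; less 45 min break → 7 h 58 min
Thu: 8:56 AM–8:44 PM = 11 h 48 min; less 45 min break → 11 h 3 min
Fri: 5:32 AM–2:53 PM = 9 h 21 min; less 45 min break → 8 h 36 min
Total worked: 44 h 12 min = 2652 min.
Regular 44 h 0 min = 2640 min at £17.50/h; overtime 0 h 12 min = 12 min at £35.00/h.
Pay = (2640 × £17.50 + 12 × £35.00) ÷ 60 = £777.00.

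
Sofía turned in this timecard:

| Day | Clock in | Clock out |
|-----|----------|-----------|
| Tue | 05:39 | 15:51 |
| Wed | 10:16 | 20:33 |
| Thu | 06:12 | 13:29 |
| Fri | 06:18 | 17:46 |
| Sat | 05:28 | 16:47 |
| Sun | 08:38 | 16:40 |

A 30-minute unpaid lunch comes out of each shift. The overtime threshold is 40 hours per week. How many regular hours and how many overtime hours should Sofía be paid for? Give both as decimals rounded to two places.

Regular 40.00 hours, overtime 15.58 hours

Tue: 05:39–15:51 = 10 h 12 min; less 30 min break → 9 h 42 min
Wed: 10:16–20:33 = 10 h 17 min; less 30 min break → 9 h 47 min
Thu: 06:12–13:29 = 7 h 17 min; less 30 min break → 6 h 47 min
Fri: 06:18–17:46 = 11 h 28 min; less 30 min break → 10 h 58 min
Sat: 05:28–16:47 = 11 h 19 min; less 30 min break → 10 h 49 min
Sun: 08:38–16:40 = 8 h 2 min; less 30 min break → 7 h 32 min
Total worked: 55 h 35 min = 55.58 h.
Threshold 40 h → overtime 15 h 35 min, regular 40 h 0 min.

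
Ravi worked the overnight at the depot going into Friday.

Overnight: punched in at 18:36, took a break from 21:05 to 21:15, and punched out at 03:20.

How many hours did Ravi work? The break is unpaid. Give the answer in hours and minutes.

8 h 34 min

Overnight: 18:36 → midnight = 5 h 24 min; midnight → 03:20 = 3 h 20 min; span 8 h 44 min; less 10 min break → 8 h 34 min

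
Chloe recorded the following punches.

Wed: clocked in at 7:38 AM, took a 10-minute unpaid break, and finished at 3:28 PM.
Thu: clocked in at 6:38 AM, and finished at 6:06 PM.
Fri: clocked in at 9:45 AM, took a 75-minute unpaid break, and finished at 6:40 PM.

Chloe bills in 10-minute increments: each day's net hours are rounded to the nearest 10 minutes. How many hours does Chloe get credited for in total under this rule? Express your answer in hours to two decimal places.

26.83 hours

Wed: 7:38 AM–3:28 PM = 7 h 50 min − 10 min = 7 h 40 min → rounds to 7 h 40 min
Thu: 6:38 AM–6:06 PM = 11 h 28 min → rounds to 11 h 30 min
Fri: 9:45 AM–6:40 PM = 8 h 55 min − 75 min = 7 h 40 min → rounds to 7 h 40 min
Total credited: 26 h 50 min.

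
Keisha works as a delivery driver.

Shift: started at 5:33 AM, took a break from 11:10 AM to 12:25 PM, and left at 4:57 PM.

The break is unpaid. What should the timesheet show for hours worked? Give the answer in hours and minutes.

Shift: 5:33 AM–4:57 PM = 11 h 24 min; less 75 min break → 10 h 9 min

10 h 9 min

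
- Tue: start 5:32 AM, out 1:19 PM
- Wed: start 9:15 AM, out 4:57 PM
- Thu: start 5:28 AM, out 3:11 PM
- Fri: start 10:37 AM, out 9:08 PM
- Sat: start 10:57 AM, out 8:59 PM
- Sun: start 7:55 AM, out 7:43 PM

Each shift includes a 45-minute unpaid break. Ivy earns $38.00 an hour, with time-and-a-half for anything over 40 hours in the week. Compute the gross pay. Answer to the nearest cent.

Tue: 5:32 AM–1:19 PM = 7 h 47 min; less 45 min break → 7 h 2 min
Wed: 9:15 AM–4:57 PM = 7 h 42 min; less 45 min break → 6 h 57 min
Thu: 5:28 AM–3:11 PM = 9 h 43 min; less 45 min break → 8 h 58 min
Fri: 10:37 AM–9:08 PM = 10 h 31 min; less 45 min break → 9 h 46 min
Sat: 10:57 AM–8:59 PM = 10 h 2 min; less 45 min break → 9 h 17 min
Sun: 7:55 AM–7:43 PM = 11 h 48 min; less 45 min break → 11 h 3 min
Total worked: 53 h 3 min = 3183 min.
Regular 40 h 0 min = 2400 min at $38.00/h; overtime 13 h 3 min = 783 min at $57.00/h.
Pay = (2400 × $38.00 + 783 × $57.00) ÷ 60 = $2263.85.

$2263.85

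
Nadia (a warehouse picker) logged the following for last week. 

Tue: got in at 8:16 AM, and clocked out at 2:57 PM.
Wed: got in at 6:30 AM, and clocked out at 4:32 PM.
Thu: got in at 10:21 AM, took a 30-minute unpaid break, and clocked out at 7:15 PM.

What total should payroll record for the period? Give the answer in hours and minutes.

25 h 7 min

Tue: 8:16 AM–2:57 PM = 6 h 41 min
Wed: 6:30 AM–4:32 PM = 10 h 2 min
Thu: 10:21 AM–7:15 PM = 8 h 54 min; less 30 min break → 8 h 24 min
Total: 6 h 41 min + 10 h 2 min + 8 h 24 min = 25 h 7 min.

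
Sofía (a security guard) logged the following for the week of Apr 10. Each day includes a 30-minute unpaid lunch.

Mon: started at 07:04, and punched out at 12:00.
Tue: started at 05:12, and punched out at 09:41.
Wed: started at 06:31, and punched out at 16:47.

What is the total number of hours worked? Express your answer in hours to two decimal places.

18.18 hours

Mon: 07:04–12:00 = 4 h 56 min; less 30 min break → 4 h 26 min
Tue: 05:12–09:41 = 4 h 29 min; less 30 min break → 3 h 59 min
Wed: 06:31–16:47 = 10 h 16 min; less 30 min break → 9 h 46 min
Total: 4 h 26 min + 3 h 59 min + 9 h 46 min = 18 h 11 min.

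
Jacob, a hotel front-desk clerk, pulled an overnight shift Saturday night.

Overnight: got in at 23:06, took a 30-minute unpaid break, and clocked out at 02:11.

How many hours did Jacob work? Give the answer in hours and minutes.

Overnight: 23:06 → midnight = 0 h 54 min; midnight → 02:11 = 2 h 11 min; span 3 h 5 min; less 30 min break → 2 h 35 min

2 h 35 min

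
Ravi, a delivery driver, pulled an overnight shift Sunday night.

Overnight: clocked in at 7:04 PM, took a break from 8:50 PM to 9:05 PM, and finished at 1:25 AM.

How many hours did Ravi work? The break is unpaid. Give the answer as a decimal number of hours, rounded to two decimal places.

Overnight: 7:04 PM → midnight = 4 h 56 min; midnight → 1:25 AM = 1 h 25 min; span 6 h 21 min; less 15 min break → 6 h 6 min

6.10 hours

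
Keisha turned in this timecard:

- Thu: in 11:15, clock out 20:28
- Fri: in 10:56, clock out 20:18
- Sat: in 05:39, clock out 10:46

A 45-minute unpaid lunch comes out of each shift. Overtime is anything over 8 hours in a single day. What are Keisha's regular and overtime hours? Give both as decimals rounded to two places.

Thu: 11:15–20:28 = 9 h 13 min; less 45 min break → 8 h 28 min
Fri: 10:56–20:18 = 9 h 22 min; less 45 min break → 8 h 37 min
Sat: 05:39–10:46 = 5 h 7 min; less 45 min break → 4 h 22 min
Thu reg 8 h 0 min / OT 0 h 28 min; Fri reg 8 h 0 min / OT 0 h 37 min; Sat reg 4 h 22 min / OT 0 h 0 min.
Totals: regular 20 h 22 min, overtime 1 h 5 min.

Regular 20.37 hours, overtime 1.08 hours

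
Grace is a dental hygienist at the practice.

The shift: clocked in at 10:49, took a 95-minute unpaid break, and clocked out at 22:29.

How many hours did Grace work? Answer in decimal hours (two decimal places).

10.08 hours

The shift: 10:49–22:29 = 11 h 40 min; less 95 min break → 10 h 5 min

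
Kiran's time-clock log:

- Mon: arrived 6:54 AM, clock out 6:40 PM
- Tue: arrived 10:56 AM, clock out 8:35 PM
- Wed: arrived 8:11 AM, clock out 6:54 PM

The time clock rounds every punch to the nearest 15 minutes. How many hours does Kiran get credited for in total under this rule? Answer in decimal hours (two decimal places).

32.00 hours

Mon: in 6:54 AM→7:00 AM, out 6:40 PM→6:45 PM; 11 h 45 min
Tue: in 10:56 AM→11:00 AM, out 8:35 PM→8:30 PM; 9 h 30 min
Wed: in 8:11 AM→8:15 AM, out 6:54 PM→7:00 PM; 10 h 45 min
Total credited: 32 h 0 min.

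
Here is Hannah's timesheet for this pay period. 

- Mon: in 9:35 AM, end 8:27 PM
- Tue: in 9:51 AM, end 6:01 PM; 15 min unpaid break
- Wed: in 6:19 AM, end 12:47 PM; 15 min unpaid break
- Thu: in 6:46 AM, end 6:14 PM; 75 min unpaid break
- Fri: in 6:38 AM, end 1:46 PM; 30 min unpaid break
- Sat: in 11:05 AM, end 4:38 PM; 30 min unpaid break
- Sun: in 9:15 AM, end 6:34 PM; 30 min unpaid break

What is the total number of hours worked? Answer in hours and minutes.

55 h 43 min

Mon: 9:35 AM–8:27 PM = 10 h 52 min
Tue: 9:51 AM–6:01 PM = 8 h 10 min; less 15 min break → 7 h 55 min
Wed: 6:19 AM–12:47 PM = 6 h 28 min; less 15 min break → 6 h 13 min
Thu: 6:46 AM–6:14 PM = 11 h 28 min; less 75 min break → 10 h 13 min
Fri: 6:38 AM–1:46 PM = 7 h 8 min; less 30 min break → 6 h 38 min
Sat: 11:05 AM–4:38 PM = 5 h 33 min; less 30 min break → 5 h 3 min
Sun: 9:15 AM–6:34 PM = 9 h 19 min; less 30 min break → 8 h 49 min
Total: 10 h 52 min + 7 h 55 min + 6 h 13 min + 10 h 13 min + 6 h 38 min + 5 h 3 min + 8 h 49 min = 55 h 43 min.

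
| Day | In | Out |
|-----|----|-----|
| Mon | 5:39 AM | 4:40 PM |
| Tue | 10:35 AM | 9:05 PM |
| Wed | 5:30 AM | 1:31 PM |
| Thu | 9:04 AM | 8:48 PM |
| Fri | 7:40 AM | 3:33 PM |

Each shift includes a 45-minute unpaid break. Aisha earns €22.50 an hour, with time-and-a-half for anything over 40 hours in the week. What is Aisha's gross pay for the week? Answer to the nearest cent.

Mon: 5:39 AM–4:40 PM = 11 h 1 min; less 45 min break → 10 h 16 min
Tue: 10:35 AM–9:05 PM = 10 h 30 min; less 45 min break → 9 h 45 min
Wed: 5:30 AM–1:31 PM = 8 h 1 min; less 45 min break → 7 h 16 min
Thu: 9:04 AM–8:48 PM = 11 h 44 min; less 45 min break → 10 h 59 min
Fri: 7:40 AM–3:33 PM = 7 h 53 min; less 45 min break → 7 h 8 min
Total worked: 45 h 24 min = 2724 min.
Regular 40 h 0 min = 2400 min at €22.50/h; overtime 5 h 24 min = 324 min at €33.75/h.
Pay = (2400 × €22.50 + 324 × €33.75) ÷ 60 = €1082.25.

€1082.25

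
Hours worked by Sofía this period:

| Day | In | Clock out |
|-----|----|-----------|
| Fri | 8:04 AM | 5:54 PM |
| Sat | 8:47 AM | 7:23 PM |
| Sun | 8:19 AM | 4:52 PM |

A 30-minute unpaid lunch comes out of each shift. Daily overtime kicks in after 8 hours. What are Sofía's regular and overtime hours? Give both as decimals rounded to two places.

Regular 24.00 hours, overtime 3.48 hours

Fri: 8:04 AM–5:54 PM = 9 h 50 min; less 30 min break → 9 h 20 min
Sat: 8:47 AM–7:23 PM = 10 h 36 min; less 30 min break → 10 h 6 min
Sun: 8:19 AM–4:52 PM = 8 h 33 min; less 30 min break → 8 h 3 min
Fri reg 8 h 0 min / OT 1 h 20 min; Sat reg 8 h 0 min / OT 2 h 6 min; Sun reg 8 h 0 min / OT 0 h 3 min.
Totals: regular 24 h 0 min, overtime 3 h 29 min.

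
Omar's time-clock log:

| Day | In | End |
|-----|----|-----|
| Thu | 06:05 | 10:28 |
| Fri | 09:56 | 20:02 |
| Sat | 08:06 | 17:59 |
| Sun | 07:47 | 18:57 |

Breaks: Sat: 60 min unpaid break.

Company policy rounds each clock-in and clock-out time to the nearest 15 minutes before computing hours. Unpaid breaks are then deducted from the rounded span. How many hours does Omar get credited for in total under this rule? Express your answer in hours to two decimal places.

34.75 hours

Thu: in 06:05→06:00, out 10:28→10:30; 4 h 30 min
Fri: in 09:56→10:00, out 20:02→20:00; 10 h 0 min
Sat: in 08:06→08:00, out 17:59→18:00; 10 h 0 min − 60 min = 9 h 0 min
Sun: in 07:47→07:45, out 18:57→19:00; 11 h 15 min
Total credited: 34 h 45 min.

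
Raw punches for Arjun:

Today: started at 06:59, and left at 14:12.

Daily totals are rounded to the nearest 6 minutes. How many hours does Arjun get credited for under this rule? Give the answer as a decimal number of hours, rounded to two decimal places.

Today: 06:59–14:12 = 7 h 13 min → rounds to 7 h 12 min

7.20 hours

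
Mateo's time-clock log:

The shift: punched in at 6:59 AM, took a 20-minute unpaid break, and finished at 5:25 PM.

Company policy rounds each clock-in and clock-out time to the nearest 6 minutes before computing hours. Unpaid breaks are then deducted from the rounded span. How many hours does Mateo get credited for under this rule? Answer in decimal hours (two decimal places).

10.07 hours

The shift: in 6:59 AM→7:00 AM, out 5:25 PM→5:24 PM; 10 h 24 min − 20 min = 10 h 4 min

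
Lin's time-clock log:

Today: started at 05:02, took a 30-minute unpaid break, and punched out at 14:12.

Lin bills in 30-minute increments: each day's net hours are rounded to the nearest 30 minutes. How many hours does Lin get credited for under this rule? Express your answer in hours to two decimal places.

8.50 hours

Today: 05:02–14:12 = 9 h 10 min − 30 min = 8 h 40 min → rounds to 8 h 30 min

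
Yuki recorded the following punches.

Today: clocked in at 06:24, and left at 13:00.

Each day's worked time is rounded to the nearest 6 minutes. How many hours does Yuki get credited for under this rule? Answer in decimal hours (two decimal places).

6.60 hours

Today: 06:24–13:00 = 6 h 36 min → rounds to 6 h 36 min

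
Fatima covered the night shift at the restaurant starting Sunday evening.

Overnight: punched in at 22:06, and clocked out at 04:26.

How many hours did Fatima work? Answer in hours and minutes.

Overnight: 22:06 → midnight = 1 h 54 min; midnight → 04:26 = 4 h 26 min; span 6 h 20 min

6 h 20 min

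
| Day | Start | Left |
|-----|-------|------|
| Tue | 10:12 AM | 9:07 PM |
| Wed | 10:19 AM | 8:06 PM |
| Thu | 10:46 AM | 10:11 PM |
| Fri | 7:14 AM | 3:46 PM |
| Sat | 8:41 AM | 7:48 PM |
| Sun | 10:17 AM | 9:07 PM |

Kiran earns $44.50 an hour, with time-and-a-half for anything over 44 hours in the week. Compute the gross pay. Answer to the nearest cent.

Tue: 10:12 AM–9:07 PM = 10 h 55 min
Wed: 10:19 AM–8:06 PM = 9 h 47 min
Thu: 10:46 AM–10:11 PM = 11 h 25 min
Fri: 7:14 AM–3:46 PM = 8 h 32 min
Sat: 8:41 AM–7:48 PM = 11 h 7 min
Sun: 10:17 AM–9:07 PM = 10 h 50 min
Total worked: 62 h 36 min = 3756 min.
Regular 44 h 0 min = 2640 min at $44.50/h; overtime 18 h 36 min = 1116 min at $66.75/h.
Pay = (2640 × $44.50 + 1116 × $66.75) ÷ 60 = $3199.55.

$3199.55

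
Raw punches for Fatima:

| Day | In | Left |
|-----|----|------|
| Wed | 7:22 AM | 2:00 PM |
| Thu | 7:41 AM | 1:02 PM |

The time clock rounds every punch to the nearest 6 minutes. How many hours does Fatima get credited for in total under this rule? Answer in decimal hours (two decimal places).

Wed: in 7:22 AM→7:24 AM, out 2:00 PM→2:00 PM; 6 h 36 min
Thu: in 7:41 AM→7:42 AM, out 1:02 PM→1:00 PM; 5 h 18 min
Total credited: 11 h 54 min.

11.90 hours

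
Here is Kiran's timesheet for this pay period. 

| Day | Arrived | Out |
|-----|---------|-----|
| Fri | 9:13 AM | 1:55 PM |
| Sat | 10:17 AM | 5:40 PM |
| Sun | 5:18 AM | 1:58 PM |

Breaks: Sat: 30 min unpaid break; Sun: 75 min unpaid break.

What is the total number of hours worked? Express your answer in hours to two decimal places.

Fri: 9:13 AM–1:55 PM = 4 h 42 min
Sat: 10:17 AM–5:40 PM = 7 h 23 min; less 30 min break → 6 h 53 min
Sun: 5:18 AM–1:58 PM = 8 h 40 min; less 75 min break → 7 h 25 min
Total: 4 h 42 min + 6 h 53 min + 7 h 25 min = 19 h 0 min.

19.00 hours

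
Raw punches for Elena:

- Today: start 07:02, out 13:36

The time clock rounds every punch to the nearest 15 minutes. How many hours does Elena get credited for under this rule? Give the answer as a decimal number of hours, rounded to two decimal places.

6.50 hours

Today: in 07:02→07:00, out 13:36→13:30; 6 h 30 min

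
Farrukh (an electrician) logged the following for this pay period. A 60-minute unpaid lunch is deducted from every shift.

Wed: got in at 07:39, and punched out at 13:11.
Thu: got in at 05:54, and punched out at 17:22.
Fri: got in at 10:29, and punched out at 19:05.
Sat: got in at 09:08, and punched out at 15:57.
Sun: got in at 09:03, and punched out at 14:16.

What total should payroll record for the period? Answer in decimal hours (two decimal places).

Wed: 07:39–13:11 = 5 h 32 min; less 60 min break → 4 h 32 min
Thu: 05:54–17:22 = 11 h 28 min; less 60 min break → 10 h 28 min
Fri: 10:29–19:05 = 8 h 36 min; less 60 min break → 7 h 36 min
Sat: 09:08–15:57 = 6 h 49 min; less 60 min break → 5 h 49 min
Sun: 09:03–14:16 = 5 h 13 min; less 60 min break → 4 h 13 min
Total: 4 h 32 min + 10 h 28 min + 7 h 36 min + 5 h 49 min + 4 h 13 min = 32 h 38 min.

32.63 hours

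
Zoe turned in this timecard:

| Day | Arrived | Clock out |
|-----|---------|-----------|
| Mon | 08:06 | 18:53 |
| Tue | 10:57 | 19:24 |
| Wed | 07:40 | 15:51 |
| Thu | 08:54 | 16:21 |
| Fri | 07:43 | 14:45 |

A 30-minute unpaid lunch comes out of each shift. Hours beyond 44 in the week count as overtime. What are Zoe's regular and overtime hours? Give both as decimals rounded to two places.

Mon: 08:06–18:53 = 10 h 47 min; less 30 min break → 10 h 17 min
Tue: 10:57–19:24 = 8 h 27 min; less 30 min break → 7 h 57 min
Wed: 07:40–15:51 = 8 h 11 min; less 30 min break → 7 h 41 min
Thu: 08:54–16:21 = 7 h 27 min; less 30 min break → 6 h 57 min
Fri: 07:43–14:45 = 7 h 2 min; less 30 min break → 6 h 32 min
Total worked: 39 h 24 min = 39.40 h.
Threshold 44 h → overtime 0 h 0 min, regular 39 h 24 min.

Regular 39.40 hours, overtime 0.00 hours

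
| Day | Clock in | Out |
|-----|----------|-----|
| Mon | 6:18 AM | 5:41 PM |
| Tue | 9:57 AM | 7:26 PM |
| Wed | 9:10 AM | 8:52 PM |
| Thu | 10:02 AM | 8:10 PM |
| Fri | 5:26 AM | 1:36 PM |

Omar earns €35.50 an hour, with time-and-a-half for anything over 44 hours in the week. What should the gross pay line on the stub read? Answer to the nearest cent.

Mon: 6:18 AM–5:41 PM = 11 h 23 min
Tue: 9:57 AM–7:26 PM = 9 h 29 min
Wed: 9:10 AM–8:52 PM = 11 h 42 min
Thu: 10:02 AM–8:10 PM = 10 h 8 min
Fri: 5:26 AM–1:36 PM = 8 h 10 min
Total worked: 50 h 52 min = 3052 min.
Regular 44 h 0 min = 2640 min at €35.50/h; overtime 6 h 52 min = 412 min at €53.25/h.
Pay = (2640 × €35.50 + 412 × €53.25) ÷ 60 = €1927.65.

€1927.65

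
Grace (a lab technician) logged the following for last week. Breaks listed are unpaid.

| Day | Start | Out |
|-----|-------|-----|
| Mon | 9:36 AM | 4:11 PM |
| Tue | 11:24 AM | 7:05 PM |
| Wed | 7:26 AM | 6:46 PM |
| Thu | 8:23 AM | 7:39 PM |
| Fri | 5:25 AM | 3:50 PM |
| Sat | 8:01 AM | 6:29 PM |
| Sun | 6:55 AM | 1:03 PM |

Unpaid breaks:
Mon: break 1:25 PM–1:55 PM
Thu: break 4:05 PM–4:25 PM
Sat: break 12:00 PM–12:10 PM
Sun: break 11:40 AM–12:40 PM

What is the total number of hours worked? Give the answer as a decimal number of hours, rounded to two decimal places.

Mon: 9:36 AM–4:11 PM = 6 h 35 min; less 30 min break → 6 h 5 min
Tue: 11:24 AM–7:05 PM = 7 h 41 min
Wed: 7:26 AM–6:46 PM = 11 h 20 min
Thu: 8:23 AM–7:39 PM = 11 h 16 min; less 20 min break → 10 h 56 min
Fri: 5:25 AM–3:50 PM = 10 h 25 min
Sat: 8:01 AM–6:29 PM = 10 h 28 min; less 10 min break → 10 h 18 min
Sun: 6:55 AM–1:03 PM = 6 h 8 min; less 60 min break → 5 h 8 min
Total: 6 h 5 min + 7 h 41 min + 11 h 20 min + 10 h 56 min + 10 h 25 min + 10 h 18 min + 5 h 8 min = 61 h 53 min.

61.88 hours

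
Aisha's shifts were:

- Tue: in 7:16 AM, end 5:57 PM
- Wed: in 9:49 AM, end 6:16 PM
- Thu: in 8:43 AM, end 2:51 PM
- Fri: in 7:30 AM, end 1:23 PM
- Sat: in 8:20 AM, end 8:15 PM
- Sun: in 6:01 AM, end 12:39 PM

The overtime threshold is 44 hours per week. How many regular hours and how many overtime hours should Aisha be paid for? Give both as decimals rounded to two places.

Tue: 7:16 AM–5:57 PM = 10 h 41 min
Wed: 9:49 AM–6:16 PM = 8 h 27 min
Thu: 8:43 AM–2:51 PM = 6 h 8 min
Fri: 7:30 AM–1:23 PM = 5 h 53 min
Sat: 8:20 AM–8:15 PM = 11 h 55 min
Sun: 6:01 AM–12:39 PM = 6 h 38 min
Total worked: 49 h 42 min = 49.70 h.
Threshold 44 h → overtime 5 h 42 min, regular 44 h 0 min.

Regular 44.00 hours, overtime 5.70 hours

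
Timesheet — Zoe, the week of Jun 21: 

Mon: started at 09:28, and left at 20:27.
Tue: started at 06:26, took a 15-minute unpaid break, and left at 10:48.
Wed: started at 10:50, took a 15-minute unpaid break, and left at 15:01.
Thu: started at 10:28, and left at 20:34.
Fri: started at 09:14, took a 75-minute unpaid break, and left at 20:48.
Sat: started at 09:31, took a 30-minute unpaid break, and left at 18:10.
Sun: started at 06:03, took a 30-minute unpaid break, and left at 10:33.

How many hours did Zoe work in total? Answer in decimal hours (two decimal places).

51.60 hours

Mon: 09:28–20:27 = 10 h 59 min
Tue: 06:26–10:48 = 4 h 22 min; less 15 min break → 4 h 7 min
Wed: 10:50–15:01 = 4 h 11 min; less 15 min break → 3 h 56 min
Thu: 10:28–20:34 = 10 h 6 min
Fri: 09:14–20:48 = 11 h 34 min; less 75 min break → 10 h 19 min
Sat: 09:31–18:10 = 8 h 39 min; less 30 min break → 8 h 9 min
Sun: 06:03–10:33 = 4 h 30 min; less 30 min break → 4 h 0 min
Total: 10 h 59 min + 4 h 7 min + 3 h 56 min + 10 h 6 min + 10 h 19 min + 8 h 9 min + 4 h 0 min = 51 h 36 min.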